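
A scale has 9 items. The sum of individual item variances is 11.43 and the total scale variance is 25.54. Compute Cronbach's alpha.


alpha = (k/(k-1)) * (1 - sum(si^2)/s_total^2)
= (9/8) * (1 - 11.43/25.54)
alpha = 0.6215

0.6215


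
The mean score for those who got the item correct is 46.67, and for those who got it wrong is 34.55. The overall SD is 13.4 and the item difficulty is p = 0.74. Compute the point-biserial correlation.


q = 1 - p = 0.26
rpb = ((M1 - M0) / SD) * sqrt(p * q)
rpb = ((46.67 - 34.55) / 13.4) * sqrt(0.74 * 0.26)
rpb = 0.3967

0.3967


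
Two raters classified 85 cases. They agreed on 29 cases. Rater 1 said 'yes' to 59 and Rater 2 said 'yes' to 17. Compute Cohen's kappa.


P_o = 29/85 = 0.341176
P_e = (59*17 + 26*68) / 7225 = 0.383529
kappa = (P_o - P_e) / (1 - P_e)
kappa = (0.341176 - 0.383529) / (1 - 0.383529)
kappa = -0.0687

-0.0687


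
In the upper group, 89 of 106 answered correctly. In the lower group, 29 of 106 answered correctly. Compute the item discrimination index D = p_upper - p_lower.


p_upper = 89/106 = 0.8396
p_lower = 29/106 = 0.2736
D = 0.8396 - 0.2736 = 0.566

0.566


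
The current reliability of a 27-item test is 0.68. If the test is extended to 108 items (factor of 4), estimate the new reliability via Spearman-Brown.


r_new = (n * rxx) / (1 + (n-1) * rxx)
r_new = (4 * 0.68) / (1 + 3 * 0.68)
r_new = 2.72 / 3.04
r_new = 0.8947

0.8947


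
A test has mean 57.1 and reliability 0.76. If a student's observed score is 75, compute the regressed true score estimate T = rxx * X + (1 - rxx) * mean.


T_est = rxx * X + (1 - rxx) * mean
T_est = 0.76 * 75 + 0.24 * 57.1
T_est = 57.0 + 13.704
T_est = 70.704

70.704


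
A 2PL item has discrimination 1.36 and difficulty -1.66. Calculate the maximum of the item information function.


For 2PL, max info at theta = b = -1.66
I_max = a^2 / 4 = 1.36^2 / 4
= 1.8496 / 4
I_max = 0.4624

0.4624


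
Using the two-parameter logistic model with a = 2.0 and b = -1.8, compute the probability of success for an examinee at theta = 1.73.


a*(theta - b) = 2.0 * (1.73 - -1.8) = 7.06
exp(-7.06) = 0.0009
P = 1 / (1 + 0.0009)
P = 0.9991

0.9991


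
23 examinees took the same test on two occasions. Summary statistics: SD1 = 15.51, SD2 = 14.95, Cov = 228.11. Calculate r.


r = cov(X,Y) / (SD_X * SD_Y)
r = 228.11 / (15.51 * 14.95)
r = 228.11 / 231.8745
r = 0.9838

0.9838


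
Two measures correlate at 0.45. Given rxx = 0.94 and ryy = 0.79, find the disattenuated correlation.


r_corrected = rxy / sqrt(rxx * ryy)
= 0.45 / sqrt(0.94 * 0.79)
= 0.45 / sqrt(0.7426)
= 0.45 / 0.861742
r_corrected = 0.5222

0.5222


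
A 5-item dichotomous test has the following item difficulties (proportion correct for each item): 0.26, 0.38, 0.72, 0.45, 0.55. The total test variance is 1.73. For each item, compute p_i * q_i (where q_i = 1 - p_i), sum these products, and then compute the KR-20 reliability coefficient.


For each item, compute p_i * q_i:
  Item 1: 0.26 * 0.74 = 0.1924
  Item 2: 0.38 * 0.62 = 0.2356
  Item 3: 0.72 * 0.28 = 0.2016
  Item 4: 0.45 * 0.55 = 0.2475
  Item 5: 0.55 * 0.45 = 0.2475
Sum(p_i * q_i) = 0.1924 + 0.2356 + 0.2016 + 0.2475 + 0.2475 = 1.1246
KR-20 = (k/(k-1)) * (1 - Sum(p_i*q_i) / Var_total)
= (5/4) * (1 - 1.1246/1.73)
= 1.25 * 0.3499
KR-20 = 0.4374

0.4374


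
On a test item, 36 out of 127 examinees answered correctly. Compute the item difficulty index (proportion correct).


Item difficulty p = number correct / total examinees
p = 36 / 127
p = 0.2835

0.2835


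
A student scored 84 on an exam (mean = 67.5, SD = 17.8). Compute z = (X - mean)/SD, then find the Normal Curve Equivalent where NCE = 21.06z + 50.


z = (X - mean) / SD = (84 - 67.5) / 17.8
z = 16.5 / 17.8
z = 0.927
NCE = NCE = 21.06z + 50
Carry z at full precision (z = 16.5 / 17.8) into the conversion:
NCE = 21.06 * (16.5 / 17.8) + 50 = 347.49 / 17.8 + 50
NCE = 19.5219 + 50
NCE = 69.5219

69.5219


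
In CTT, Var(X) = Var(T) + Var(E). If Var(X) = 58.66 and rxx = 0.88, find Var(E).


var_true = rxx * var_obs = 0.88 * 58.66 = 51.6208
var_error = var_obs - var_true
var_error = 58.66 - 51.6208
var_error = 7.0392

7.0392


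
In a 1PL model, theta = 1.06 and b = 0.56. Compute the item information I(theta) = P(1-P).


P = 1/(1+exp(-(1.06-0.56))) = 0.6225
I = P*(1-P) = 0.6225 * 0.3775
I = 0.235

0.235


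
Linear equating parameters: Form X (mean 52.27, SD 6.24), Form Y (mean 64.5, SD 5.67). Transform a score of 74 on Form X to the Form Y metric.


slope = SD_Y / SD_X = 5.67 / 6.24 ~ 0.9087
intercept = mean_Y - slope * mean_X = 64.5 - (5.67 / 6.24) * 52.27 ~ 17.0047
Y = slope * X + intercept. To avoid rounding drift from the rounded slope/intercept, evaluate the equivalent form Y = mean_Y + SD_Y * (X - mean_X) / SD_X at full precision:
Y = 64.5 + 5.67 * (74 - 52.27) / 6.24
Y = 64.5 + 5.67 * 21.73 / 6.24
Y = 64.5 + 123.2091 / 6.24
Y = 64.5 + 19.745
Y = 84.245

84.245


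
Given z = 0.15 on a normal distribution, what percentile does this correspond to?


CDF(z) = 0.5 * (1 + erf(z/sqrt(2)))
erf(0.1061) = 0.1192
CDF = 0.5596
Percentile rank = 0.5596 * 100 = 55.96

55.96


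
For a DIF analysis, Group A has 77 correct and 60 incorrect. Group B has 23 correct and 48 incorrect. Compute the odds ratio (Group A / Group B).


Odds_A = 77/60 = 1.2833
Odds_B = 23/48 = 0.4792
OR = Odds_A / Odds_B = 1.2833 / 0.4792
Exactly, OR = (77 * 48) / (60 * 23) = 3696 / 1380
OR = 2.6783

2.6783


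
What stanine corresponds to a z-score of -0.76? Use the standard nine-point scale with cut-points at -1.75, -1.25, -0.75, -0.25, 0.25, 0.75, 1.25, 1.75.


Stanine boundaries: [-1.75, -1.25, -0.75, -0.25, 0.25, 0.75, 1.25, 1.75]
z = -0.76
Check each boundary:
  z >= -1.75 -> could be stanine 2
  z >= -1.25 -> could be stanine 3
  z < -0.75
  z < -0.25
  z < 0.25
  z < 0.75
  z < 1.25
  z < 1.75
Highest qualifying boundary gives stanine = 3

3


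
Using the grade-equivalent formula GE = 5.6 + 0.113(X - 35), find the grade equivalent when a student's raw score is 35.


raw - median = 35 - 35 = 0
slope * diff = 0.113 * 0 = 0.0
GE = 5.6 + 0.0
GE = 5.6

5.6


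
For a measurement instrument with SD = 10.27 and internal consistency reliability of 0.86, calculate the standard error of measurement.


SEM = SD * sqrt(1 - rxx)
SEM = 10.27 * sqrt(1 - 0.86)
SEM = 10.27 * sqrt(0.14) = 10.27 * 0.374166
SEM = 3.8427

3.8427


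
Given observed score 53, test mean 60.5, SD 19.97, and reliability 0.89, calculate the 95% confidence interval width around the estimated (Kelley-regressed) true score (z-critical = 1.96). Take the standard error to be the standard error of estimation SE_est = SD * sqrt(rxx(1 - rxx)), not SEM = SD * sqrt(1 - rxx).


True score estimate = 0.89*53 + 0.11*60.5 = 53.825
SE_est = SD * sqrt(rxx * (1 - rxx)) = 19.97 * sqrt(0.89 * 0.11) = 19.97 * sqrt(0.0979) = 6.248408
CI = T_est +/- z * SE_est, so width = 2 * z * SE_est = 2 * 1.96 * 6.248408
Width = 24.4938

24.4938


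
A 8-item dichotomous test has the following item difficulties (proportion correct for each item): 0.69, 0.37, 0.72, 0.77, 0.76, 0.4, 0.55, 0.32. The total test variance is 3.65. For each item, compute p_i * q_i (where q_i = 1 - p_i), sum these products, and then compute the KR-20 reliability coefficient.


For each item, compute p_i * q_i:
  Item 1: 0.69 * 0.31 = 0.2139
  Item 2: 0.37 * 0.63 = 0.2331
  Item 3: 0.72 * 0.28 = 0.2016
  Item 4: 0.77 * 0.23 = 0.1771
  Item 5: 0.76 * 0.24 = 0.1824
  Item 6: 0.4 * 0.6 = 0.24
  Item 7: 0.55 * 0.45 = 0.2475
  Item 8: 0.32 * 0.68 = 0.2176
Sum(p_i * q_i) = 0.2139 + 0.2331 + 0.2016 + 0.1771 + 0.1824 + 0.24 + 0.2475 + 0.2176 = 1.7132
KR-20 = (k/(k-1)) * (1 - Sum(p_i*q_i) / Var_total)
= (8/7) * (1 - 1.7132/3.65)
= 1.1429 * 0.5306
KR-20 = 0.6064

0.6064


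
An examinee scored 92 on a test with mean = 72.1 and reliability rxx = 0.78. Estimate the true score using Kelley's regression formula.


T_est = rxx * X + (1 - rxx) * mean
T_est = 0.78 * 92 + 0.22 * 72.1
T_est = 71.76 + 15.862
T_est = 87.622

87.622


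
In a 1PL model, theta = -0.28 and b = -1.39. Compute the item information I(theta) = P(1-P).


P = 1/(1+exp(-(-0.28--1.39))) = 0.7521
I = P*(1-P) = 0.7521 * 0.2479
I = 0.1864

0.1864


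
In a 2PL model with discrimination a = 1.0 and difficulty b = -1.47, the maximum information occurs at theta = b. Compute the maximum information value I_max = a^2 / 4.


For 2PL, max info at theta = b = -1.47
I_max = a^2 / 4 = 1.0^2 / 4
= 1.0 / 4
I_max = 0.25

0.25


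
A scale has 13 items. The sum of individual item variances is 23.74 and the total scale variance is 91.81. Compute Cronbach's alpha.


alpha = (k/(k-1)) * (1 - sum(si^2)/s_total^2)
= (13/12) * (1 - 23.74/91.81)
alpha = 0.8032

0.8032


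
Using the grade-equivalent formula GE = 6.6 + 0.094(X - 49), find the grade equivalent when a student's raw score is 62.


raw - median = 62 - 49 = 13
slope * diff = 0.094 * 13 = 1.222
GE = 6.6 + 1.222
GE = 7.822

7.822


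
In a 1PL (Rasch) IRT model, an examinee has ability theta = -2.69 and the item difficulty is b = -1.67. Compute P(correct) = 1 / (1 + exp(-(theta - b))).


theta - b = -2.69 - -1.67 = -1.02
exp(-(theta - b)) = exp(1.02) = 2.7732
P = 1 / (1 + 2.7732)
P = 0.265

0.265


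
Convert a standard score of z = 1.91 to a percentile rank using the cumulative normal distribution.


CDF(z) = 0.5 * (1 + erf(z/sqrt(2)))
erf(1.3506) = 0.9439
CDF = 0.9719
Percentile rank = 0.9719 * 100 = 97.19

97.19


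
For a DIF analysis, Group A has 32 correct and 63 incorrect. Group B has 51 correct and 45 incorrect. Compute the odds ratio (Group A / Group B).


Odds_A = 32/63 = 0.5079
Odds_B = 51/45 = 1.1333
OR = Odds_A / Odds_B = 0.5079 / 1.1333
Exactly, OR = (32 * 45) / (63 * 51) = 1440 / 3213
OR = 0.4482

0.4482


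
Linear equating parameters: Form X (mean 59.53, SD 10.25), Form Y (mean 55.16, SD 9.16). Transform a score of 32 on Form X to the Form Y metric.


slope = SD_Y / SD_X = 9.16 / 10.25 ~ 0.8937
intercept = mean_Y - slope * mean_X = 55.16 - (9.16 / 10.25) * 59.53 ~ 1.9605
Y = slope * X + intercept. To avoid rounding drift from the rounded slope/intercept, evaluate the equivalent form Y = mean_Y + SD_Y * (X - mean_X) / SD_X at full precision:
Y = 55.16 + 9.16 * (32 - 59.53) / 10.25
Y = 55.16 - 9.16 * 27.53 / 10.25
Y = 55.16 - 252.1748 / 10.25
Y = 55.16 - 24.6024
Y = 30.5576

30.5576


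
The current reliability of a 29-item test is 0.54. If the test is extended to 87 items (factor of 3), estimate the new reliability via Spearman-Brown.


r_new = (n * rxx) / (1 + (n-1) * rxx)
r_new = (3 * 0.54) / (1 + 2 * 0.54)
r_new = 1.62 / 2.08
r_new = 0.7788

0.7788


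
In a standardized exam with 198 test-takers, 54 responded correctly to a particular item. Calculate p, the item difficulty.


Item difficulty p = number correct / total examinees
p = 54 / 198
p = 0.2727

0.2727


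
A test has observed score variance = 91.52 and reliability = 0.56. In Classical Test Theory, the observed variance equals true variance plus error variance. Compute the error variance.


var_true = rxx * var_obs = 0.56 * 91.52 = 51.2512
var_error = var_obs - var_true
var_error = 91.52 - 51.2512
var_error = 40.2688

40.2688


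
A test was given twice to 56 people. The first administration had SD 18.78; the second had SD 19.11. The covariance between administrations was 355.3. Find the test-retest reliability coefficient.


r = cov(X,Y) / (SD_X * SD_Y)
r = 355.3 / (18.78 * 19.11)
r = 355.3 / 358.8858
r = 0.99

0.99


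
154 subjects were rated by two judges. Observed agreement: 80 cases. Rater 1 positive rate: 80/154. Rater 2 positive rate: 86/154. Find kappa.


P_o = 80/154 = 0.519481
P_e = (80*86 + 74*68) / 23716 = 0.502277
kappa = (P_o - P_e) / (1 - P_e)
kappa = (0.519481 - 0.502277) / (1 - 0.502277)
kappa = 0.0346

0.0346


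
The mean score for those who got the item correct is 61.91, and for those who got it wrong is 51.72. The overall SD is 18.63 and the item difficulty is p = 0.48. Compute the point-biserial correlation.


q = 1 - p = 0.52
rpb = ((M1 - M0) / SD) * sqrt(p * q)
rpb = ((61.91 - 51.72) / 18.63) * sqrt(0.48 * 0.52)
rpb = 0.2733

0.2733


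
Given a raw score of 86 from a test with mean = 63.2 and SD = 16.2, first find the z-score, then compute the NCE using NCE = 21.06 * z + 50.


z = (X - mean) / SD = (86 - 63.2) / 16.2
z = 22.8 / 16.2
z = 1.4074
NCE = NCE = 21.06z + 50
Carry z at full precision (z = 22.8 / 16.2) into the conversion:
NCE = 21.06 * (22.8 / 16.2) + 50 = 480.168 / 16.2 + 50
NCE = 29.64 + 50
NCE = 79.64

79.64


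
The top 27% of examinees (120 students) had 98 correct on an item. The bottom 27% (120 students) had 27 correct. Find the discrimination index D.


p_upper = 98/120 = 0.8167
p_lower = 27/120 = 0.225
D = 0.8167 - 0.225 = 0.5917

0.5917


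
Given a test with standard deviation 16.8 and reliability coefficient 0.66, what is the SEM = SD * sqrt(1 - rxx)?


SEM = SD * sqrt(1 - rxx)
SEM = 16.8 * sqrt(1 - 0.66)
SEM = 16.8 * sqrt(0.34) = 16.8 * 0.583095
SEM = 9.796

9.796


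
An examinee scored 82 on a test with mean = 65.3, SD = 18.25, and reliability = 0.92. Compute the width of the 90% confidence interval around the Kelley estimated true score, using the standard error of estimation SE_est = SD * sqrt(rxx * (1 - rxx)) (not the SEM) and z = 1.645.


True score estimate = 0.92*82 + 0.08*65.3 = 80.664
SE_est = SD * sqrt(rxx * (1 - rxx)) = 18.25 * sqrt(0.92 * 0.08) = 18.25 * sqrt(0.0736) = 4.951101
CI = T_est +/- z * SE_est, so width = 2 * z * SE_est = 2 * 1.645 * 4.951101
Width = 16.2891

16.2891


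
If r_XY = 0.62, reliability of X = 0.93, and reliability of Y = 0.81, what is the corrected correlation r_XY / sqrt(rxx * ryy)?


r_corrected = rxy / sqrt(rxx * ryy)
= 0.62 / sqrt(0.93 * 0.81)
= 0.62 / sqrt(0.7533)
= 0.62 / 0.867929
r_corrected = 0.7143

0.7143


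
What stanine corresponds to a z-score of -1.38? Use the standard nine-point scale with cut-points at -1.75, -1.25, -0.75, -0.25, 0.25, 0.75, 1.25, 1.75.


Stanine boundaries: [-1.75, -1.25, -0.75, -0.25, 0.25, 0.75, 1.25, 1.75]
z = -1.38
Check each boundary:
  z >= -1.75 -> could be stanine 2
  z < -1.25
  z < -0.75
  z < -0.25
  z < 0.25
  z < 0.75
  z < 1.25
  z < 1.75
Highest qualifying boundary gives stanine = 2

2


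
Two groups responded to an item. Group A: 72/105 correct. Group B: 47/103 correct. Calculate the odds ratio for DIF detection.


Odds_A = 72/33 = 2.1818
Odds_B = 47/56 = 0.8393
OR = Odds_A / Odds_B = 2.1818 / 0.8393
Exactly, OR = (72 * 56) / (33 * 47) = 4032 / 1551
OR = 2.5996

2.5996


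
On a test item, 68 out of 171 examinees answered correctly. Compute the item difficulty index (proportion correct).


Item difficulty p = number correct / total examinees
p = 68 / 171
p = 0.3977

0.3977


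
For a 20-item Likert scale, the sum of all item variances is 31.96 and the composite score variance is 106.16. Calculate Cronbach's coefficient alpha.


alpha = (k/(k-1)) * (1 - sum(si^2)/s_total^2)
= (20/19) * (1 - 31.96/106.16)
alpha = 0.7357

0.7357


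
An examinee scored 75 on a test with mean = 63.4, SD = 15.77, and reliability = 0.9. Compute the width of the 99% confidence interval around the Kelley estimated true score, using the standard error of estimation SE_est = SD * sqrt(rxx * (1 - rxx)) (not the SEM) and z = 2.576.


True score estimate = 0.9*75 + 0.1*63.4 = 73.84
SE_est = SD * sqrt(rxx * (1 - rxx)) = 15.77 * sqrt(0.9 * 0.1) = 15.77 * sqrt(0.09) = 4.731
CI = T_est +/- z * SE_est, so width = 2 * z * SE_est = 2 * 2.576 * 4.731
Width = 24.3741

24.3741


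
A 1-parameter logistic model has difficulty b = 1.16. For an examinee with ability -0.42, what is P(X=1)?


theta - b = -0.42 - 1.16 = -1.58
exp(-(theta - b)) = exp(1.58) = 4.855
P = 1 / (1 + 4.855)
P = 0.1708

0.1708


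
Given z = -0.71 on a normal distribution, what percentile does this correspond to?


CDF(z) = 0.5 * (1 + erf(z/sqrt(2)))
erf(-0.502) = -0.5223
CDF = 0.2389
Percentile rank = 0.2389 * 100 = 23.89

23.89


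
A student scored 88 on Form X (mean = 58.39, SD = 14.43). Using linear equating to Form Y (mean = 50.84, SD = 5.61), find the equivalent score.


slope = SD_Y / SD_X = 5.61 / 14.43 ~ 0.3888
intercept = mean_Y - slope * mean_X = 50.84 - (5.61 / 14.43) * 58.39 ~ 28.1395
Y = slope * X + intercept. To avoid rounding drift from the rounded slope/intercept, evaluate the equivalent form Y = mean_Y + SD_Y * (X - mean_X) / SD_X at full precision:
Y = 50.84 + 5.61 * (88 - 58.39) / 14.43
Y = 50.84 + 5.61 * 29.61 / 14.43
Y = 50.84 + 166.1121 / 14.43
Y = 50.84 + 11.5116
Y = 62.3516

62.3516


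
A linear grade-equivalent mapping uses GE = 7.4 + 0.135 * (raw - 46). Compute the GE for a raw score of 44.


raw - median = 44 - 46 = -2
slope * diff = 0.135 * -2 = -0.27
GE = 7.4 + -0.27
GE = 7.13

7.13


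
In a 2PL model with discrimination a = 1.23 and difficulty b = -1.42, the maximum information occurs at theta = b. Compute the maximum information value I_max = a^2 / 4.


For 2PL, max info at theta = b = -1.42
I_max = a^2 / 4 = 1.23^2 / 4
= 1.5129 / 4
I_max = 0.3782

0.3782


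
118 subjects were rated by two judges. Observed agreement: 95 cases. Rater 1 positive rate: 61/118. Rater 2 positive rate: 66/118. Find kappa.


P_o = 95/118 = 0.805085
P_e = (61*66 + 57*52) / 13924 = 0.502011
kappa = (P_o - P_e) / (1 - P_e)
kappa = (0.805085 - 0.502011) / (1 - 0.502011)
kappa = 0.6086

0.6086


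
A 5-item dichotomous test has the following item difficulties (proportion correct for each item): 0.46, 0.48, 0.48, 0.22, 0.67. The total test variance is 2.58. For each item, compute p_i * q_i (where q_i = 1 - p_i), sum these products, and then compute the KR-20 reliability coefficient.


For each item, compute p_i * q_i:
  Item 1: 0.46 * 0.54 = 0.2484
  Item 2: 0.48 * 0.52 = 0.2496
  Item 3: 0.48 * 0.52 = 0.2496
  Item 4: 0.22 * 0.78 = 0.1716
  Item 5: 0.67 * 0.33 = 0.2211
Sum(p_i * q_i) = 0.2484 + 0.2496 + 0.2496 + 0.1716 + 0.2211 = 1.1403
KR-20 = (k/(k-1)) * (1 - Sum(p_i*q_i) / Var_total)
= (5/4) * (1 - 1.1403/2.58)
= 1.25 * 0.558
KR-20 = 0.6975

0.6975


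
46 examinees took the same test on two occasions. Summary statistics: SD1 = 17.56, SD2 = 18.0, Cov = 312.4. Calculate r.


r = cov(X,Y) / (SD_X * SD_Y)
r = 312.4 / (17.56 * 18.0)
r = 312.4 / 316.08
r = 0.9884

0.9884


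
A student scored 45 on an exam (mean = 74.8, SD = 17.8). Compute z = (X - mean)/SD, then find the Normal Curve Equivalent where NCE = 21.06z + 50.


z = (X - mean) / SD = (45 - 74.8) / 17.8
z = -29.8 / 17.8
z = -1.6742
NCE = NCE = 21.06z + 50
Carry z at full precision (z = -29.8 / 17.8) into the conversion:
NCE = 21.06 * (-29.8 / 17.8) + 50 = -627.588 / 17.8 + 50
NCE = -35.2578 + 50
NCE = 14.7422

14.7422


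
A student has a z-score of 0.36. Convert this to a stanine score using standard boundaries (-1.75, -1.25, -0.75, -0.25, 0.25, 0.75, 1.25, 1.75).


Stanine boundaries: [-1.75, -1.25, -0.75, -0.25, 0.25, 0.75, 1.25, 1.75]
z = 0.36
Check each boundary:
  z >= -1.75 -> could be stanine 2
  z >= -1.25 -> could be stanine 3
  z >= -0.75 -> could be stanine 4
  z >= -0.25 -> could be stanine 5
  z >= 0.25 -> could be stanine 6
  z < 0.75
  z < 1.25
  z < 1.75
Highest qualifying boundary gives stanine = 6

6


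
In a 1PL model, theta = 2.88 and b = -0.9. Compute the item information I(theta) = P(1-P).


P = 1/(1+exp(-(2.88--0.9))) = 0.9777
I = P*(1-P) = 0.9777 * 0.0223
I = 0.0218

0.0218


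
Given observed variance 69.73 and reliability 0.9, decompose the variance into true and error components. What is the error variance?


var_true = rxx * var_obs = 0.9 * 69.73 = 62.757
var_error = var_obs - var_true
var_error = 69.73 - 62.757
var_error = 6.973

6.973


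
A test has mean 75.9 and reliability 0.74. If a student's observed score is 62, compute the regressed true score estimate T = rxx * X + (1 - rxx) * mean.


T_est = rxx * X + (1 - rxx) * mean
T_est = 0.74 * 62 + 0.26 * 75.9
T_est = 45.88 + 19.734
T_est = 65.614

65.614


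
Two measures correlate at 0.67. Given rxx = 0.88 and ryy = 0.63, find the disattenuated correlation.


r_corrected = rxy / sqrt(rxx * ryy)
= 0.67 / sqrt(0.88 * 0.63)
= 0.67 / sqrt(0.5544)
= 0.67 / 0.74458
r_corrected = 0.8998

0.8998


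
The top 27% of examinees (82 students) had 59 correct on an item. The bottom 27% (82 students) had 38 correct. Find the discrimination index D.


p_upper = 59/82 = 0.7195
p_lower = 38/82 = 0.4634
D = 0.7195 - 0.4634 = 0.2561

0.2561


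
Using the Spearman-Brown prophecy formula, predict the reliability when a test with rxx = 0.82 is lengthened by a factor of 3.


r_new = (n * rxx) / (1 + (n-1) * rxx)
r_new = (3 * 0.82) / (1 + 2 * 0.82)
r_new = 2.46 / 2.64
r_new = 0.9318

0.9318


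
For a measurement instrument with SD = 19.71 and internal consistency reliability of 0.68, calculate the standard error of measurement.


SEM = SD * sqrt(1 - rxx)
SEM = 19.71 * sqrt(1 - 0.68)
SEM = 19.71 * sqrt(0.32) = 19.71 * 0.565685
SEM = 11.1497

11.1497


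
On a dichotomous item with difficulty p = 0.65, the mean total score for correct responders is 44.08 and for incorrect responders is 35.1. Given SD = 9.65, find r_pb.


q = 1 - p = 0.35
rpb = ((M1 - M0) / SD) * sqrt(p * q)
rpb = ((44.08 - 35.1) / 9.65) * sqrt(0.65 * 0.35)
rpb = 0.4439

0.4439


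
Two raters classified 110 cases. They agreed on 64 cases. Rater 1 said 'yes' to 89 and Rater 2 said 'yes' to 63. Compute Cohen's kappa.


P_o = 64/110 = 0.581818
P_e = (89*63 + 21*47) / 12100 = 0.544959
kappa = (P_o - P_e) / (1 - P_e)
kappa = (0.581818 - 0.544959) / (1 - 0.544959)
kappa = 0.081

0.081


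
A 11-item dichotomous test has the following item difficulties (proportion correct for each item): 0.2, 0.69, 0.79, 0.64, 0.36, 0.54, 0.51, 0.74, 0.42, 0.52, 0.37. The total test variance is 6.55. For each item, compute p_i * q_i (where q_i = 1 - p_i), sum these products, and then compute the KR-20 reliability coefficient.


For each item, compute p_i * q_i:
  Item 1: 0.2 * 0.8 = 0.16
  Item 2: 0.69 * 0.31 = 0.2139
  Item 3: 0.79 * 0.21 = 0.1659
  Item 4: 0.64 * 0.36 = 0.2304
  Item 5: 0.36 * 0.64 = 0.2304
  Item 6: 0.54 * 0.46 = 0.2484
  Item 7: 0.51 * 0.49 = 0.2499
  Item 8: 0.74 * 0.26 = 0.1924
  Item 9: 0.42 * 0.58 = 0.2436
  Item 10: 0.52 * 0.48 = 0.2496
  Item 11: 0.37 * 0.63 = 0.2331
Sum(p_i * q_i) = 0.16 + 0.2139 + 0.1659 + 0.2304 + 0.2304 + 0.2484 + 0.2499 + 0.1924 + 0.2436 + 0.2496 + 0.2331 = 2.4176
KR-20 = (k/(k-1)) * (1 - Sum(p_i*q_i) / Var_total)
= (11/10) * (1 - 2.4176/6.55)
= 1.1 * 0.6309
KR-20 = 0.694

0.694


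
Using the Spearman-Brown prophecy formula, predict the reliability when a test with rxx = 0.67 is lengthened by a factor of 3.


r_new = (n * rxx) / (1 + (n-1) * rxx)
r_new = (3 * 0.67) / (1 + 2 * 0.67)
r_new = 2.01 / 2.34
r_new = 0.859

0.859


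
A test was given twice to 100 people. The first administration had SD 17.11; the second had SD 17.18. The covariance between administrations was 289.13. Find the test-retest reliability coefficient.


r = cov(X,Y) / (SD_X * SD_Y)
r = 289.13 / (17.11 * 17.18)
r = 289.13 / 293.9498
r = 0.9836

0.9836


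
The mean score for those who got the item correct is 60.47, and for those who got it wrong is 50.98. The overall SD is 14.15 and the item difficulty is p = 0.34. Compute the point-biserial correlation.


q = 1 - p = 0.66
rpb = ((M1 - M0) / SD) * sqrt(p * q)
rpb = ((60.47 - 50.98) / 14.15) * sqrt(0.34 * 0.66)
rpb = 0.3177

0.3177


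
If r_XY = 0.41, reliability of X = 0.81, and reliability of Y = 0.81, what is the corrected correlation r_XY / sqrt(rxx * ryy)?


r_corrected = rxy / sqrt(rxx * ryy)
= 0.41 / sqrt(0.81 * 0.81)
= 0.41 / sqrt(0.6561)
= 0.41 / 0.81
r_corrected = 0.5062

0.5062


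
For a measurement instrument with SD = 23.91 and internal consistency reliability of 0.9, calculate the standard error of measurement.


SEM = SD * sqrt(1 - rxx)
SEM = 23.91 * sqrt(1 - 0.9)
SEM = 23.91 * sqrt(0.1) = 23.91 * 0.316228
SEM = 7.561

7.561


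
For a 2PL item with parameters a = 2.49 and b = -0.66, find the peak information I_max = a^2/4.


For 2PL, max info at theta = b = -0.66
I_max = a^2 / 4 = 2.49^2 / 4
= 6.2001 / 4
I_max = 1.55

1.55


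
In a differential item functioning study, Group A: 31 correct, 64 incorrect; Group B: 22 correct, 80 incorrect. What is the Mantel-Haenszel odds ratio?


Odds_A = 31/64 = 0.4844
Odds_B = 22/80 = 0.275
OR = Odds_A / Odds_B = 0.4844 / 0.275
Exactly, OR = (31 * 80) / (64 * 22) = 2480 / 1408
OR = 1.7614

1.7614


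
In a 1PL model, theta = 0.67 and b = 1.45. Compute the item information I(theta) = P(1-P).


P = 1/(1+exp(-(0.67-1.45))) = 0.3143
I = P*(1-P) = 0.3143 * 0.6857
I = 0.2155

0.2155


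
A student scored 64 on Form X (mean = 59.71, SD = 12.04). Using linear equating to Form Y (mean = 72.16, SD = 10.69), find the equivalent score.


slope = SD_Y / SD_X = 10.69 / 12.04 ~ 0.8879
intercept = mean_Y - slope * mean_X = 72.16 - (10.69 / 12.04) * 59.71 ~ 19.1451
Y = slope * X + intercept. To avoid rounding drift from the rounded slope/intercept, evaluate the equivalent form Y = mean_Y + SD_Y * (X - mean_X) / SD_X at full precision:
Y = 72.16 + 10.69 * (64 - 59.71) / 12.04
Y = 72.16 + 10.69 * 4.29 / 12.04
Y = 72.16 + 45.8601 / 12.04
Y = 72.16 + 3.809
Y = 75.969

75.969


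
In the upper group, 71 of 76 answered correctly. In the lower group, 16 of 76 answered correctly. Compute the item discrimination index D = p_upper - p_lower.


p_upper = 71/76 = 0.9342
p_lower = 16/76 = 0.2105
D = 0.9342 - 0.2105 = 0.7237

0.7237


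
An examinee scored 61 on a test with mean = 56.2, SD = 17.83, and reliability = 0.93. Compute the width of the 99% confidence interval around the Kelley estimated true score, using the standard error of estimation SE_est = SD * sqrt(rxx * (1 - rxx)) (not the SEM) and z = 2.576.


True score estimate = 0.93*61 + 0.07*56.2 = 60.664
SE_est = SD * sqrt(rxx * (1 - rxx)) = 17.83 * sqrt(0.93 * 0.07) = 17.83 * sqrt(0.0651) = 4.549271
CI = T_est +/- z * SE_est, so width = 2 * z * SE_est = 2 * 2.576 * 4.549271
Width = 23.4378

23.4378


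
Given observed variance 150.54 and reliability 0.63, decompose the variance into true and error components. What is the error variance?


var_true = rxx * var_obs = 0.63 * 150.54 = 94.8402
var_error = var_obs - var_true
var_error = 150.54 - 94.8402
var_error = 55.6998

55.6998


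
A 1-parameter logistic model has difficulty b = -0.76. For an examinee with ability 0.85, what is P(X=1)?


theta - b = 0.85 - -0.76 = 1.61
exp(-(theta - b)) = exp(-1.61) = 0.1999
P = 1 / (1 + 0.1999)
P = 0.8334

0.8334


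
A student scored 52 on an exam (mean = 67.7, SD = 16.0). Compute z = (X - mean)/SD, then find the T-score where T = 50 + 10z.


z = (X - mean) / SD = (52 - 67.7) / 16.0
z = -15.7 / 16.0
z = -0.9812
T-score = T = 50 + 10z
Carry z at full precision (z = -15.7 / 16.0) into the conversion:
T-score = 50 + 10 * (-15.7 / 16.0) = 50 + -157 / 16.0
T-score = 50 + -9.8125
T-score = 40.1875

40.1875


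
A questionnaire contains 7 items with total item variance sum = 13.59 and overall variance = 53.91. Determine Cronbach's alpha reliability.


alpha = (k/(k-1)) * (1 - sum(si^2)/s_total^2)
= (7/6) * (1 - 13.59/53.91)
alpha = 0.8726

0.8726


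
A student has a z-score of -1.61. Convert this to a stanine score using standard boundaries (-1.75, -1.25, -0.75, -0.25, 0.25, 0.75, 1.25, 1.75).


Stanine boundaries: [-1.75, -1.25, -0.75, -0.25, 0.25, 0.75, 1.25, 1.75]
z = -1.61
Check each boundary:
  z >= -1.75 -> could be stanine 2
  z < -1.25
  z < -0.75
  z < -0.25
  z < 0.25
  z < 0.75
  z < 1.25
  z < 1.75
Highest qualifying boundary gives stanine = 2

2


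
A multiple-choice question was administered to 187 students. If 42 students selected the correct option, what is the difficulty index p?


Item difficulty p = number correct / total examinees
p = 42 / 187
p = 0.2246

0.2246


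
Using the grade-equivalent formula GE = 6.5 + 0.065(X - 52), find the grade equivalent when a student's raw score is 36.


raw - median = 36 - 52 = -16
slope * diff = 0.065 * -16 = -1.04
GE = 6.5 + -1.04
GE = 5.46

5.46


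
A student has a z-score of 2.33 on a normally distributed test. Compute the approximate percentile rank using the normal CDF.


CDF(z) = 0.5 * (1 + erf(z/sqrt(2)))
erf(1.6476) = 0.9802
CDF = 0.9901
Percentile rank = 0.9901 * 100 = 99.01

99.01


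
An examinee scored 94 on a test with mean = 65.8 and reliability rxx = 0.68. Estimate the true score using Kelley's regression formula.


T_est = rxx * X + (1 - rxx) * mean
T_est = 0.68 * 94 + 0.32 * 65.8
T_est = 63.92 + 21.056
T_est = 84.976

84.976


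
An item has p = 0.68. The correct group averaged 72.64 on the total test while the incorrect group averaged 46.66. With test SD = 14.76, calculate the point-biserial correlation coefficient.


q = 1 - p = 0.32
rpb = ((M1 - M0) / SD) * sqrt(p * q)
rpb = ((72.64 - 46.66) / 14.76) * sqrt(0.68 * 0.32)
rpb = 0.8211

0.8211


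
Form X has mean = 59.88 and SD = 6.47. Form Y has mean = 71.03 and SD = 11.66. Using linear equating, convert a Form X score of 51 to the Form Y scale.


slope = SD_Y / SD_X = 11.66 / 6.47 ~ 1.8022
intercept = mean_Y - slope * mean_X = 71.03 - (11.66 / 6.47) * 59.88 ~ -36.8836
Y = slope * X + intercept. To avoid rounding drift from the rounded slope/intercept, evaluate the equivalent form Y = mean_Y + SD_Y * (X - mean_X) / SD_X at full precision:
Y = 71.03 + 11.66 * (51 - 59.88) / 6.47
Y = 71.03 - 11.66 * 8.88 / 6.47
Y = 71.03 - 103.5408 / 6.47
Y = 71.03 - 16.0032
Y = 55.0268

55.0268


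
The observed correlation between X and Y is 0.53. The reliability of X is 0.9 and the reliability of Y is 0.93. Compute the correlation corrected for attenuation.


r_corrected = rxy / sqrt(rxx * ryy)
= 0.53 / sqrt(0.9 * 0.93)
= 0.53 / sqrt(0.837)
= 0.53 / 0.914877
r_corrected = 0.5793

0.5793


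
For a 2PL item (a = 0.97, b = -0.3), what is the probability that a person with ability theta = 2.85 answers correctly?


a*(theta - b) = 0.97 * (2.85 - -0.3) = 3.0555
exp(-3.0555) = 0.0471
P = 1 / (1 + 0.0471)
P = 0.955

0.955


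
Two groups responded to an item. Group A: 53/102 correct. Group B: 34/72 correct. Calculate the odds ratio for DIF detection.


Odds_A = 53/49 = 1.0816
Odds_B = 34/38 = 0.8947
OR = Odds_A / Odds_B = 1.0816 / 0.8947
Exactly, OR = (53 * 38) / (49 * 34) = 2014 / 1666
OR = 1.2089

1.2089


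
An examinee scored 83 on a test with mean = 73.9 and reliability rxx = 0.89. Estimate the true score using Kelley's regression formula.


T_est = rxx * X + (1 - rxx) * mean
T_est = 0.89 * 83 + 0.11 * 73.9
T_est = 73.87 + 8.129
T_est = 81.999

81.999


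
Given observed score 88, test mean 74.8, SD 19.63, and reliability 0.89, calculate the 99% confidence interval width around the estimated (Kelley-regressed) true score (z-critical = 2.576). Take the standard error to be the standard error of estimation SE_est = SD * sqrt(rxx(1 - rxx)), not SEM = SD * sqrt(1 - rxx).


True score estimate = 0.89*88 + 0.11*74.8 = 86.548
SE_est = SD * sqrt(rxx * (1 - rxx)) = 19.63 * sqrt(0.89 * 0.11) = 19.63 * sqrt(0.0979) = 6.142026
CI = T_est +/- z * SE_est, so width = 2 * z * SE_est = 2 * 2.576 * 6.142026
Width = 31.6437

31.6437


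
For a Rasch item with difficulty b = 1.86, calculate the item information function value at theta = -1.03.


P = 1/(1+exp(-(-1.03-1.86))) = 0.0527
I = P*(1-P) = 0.0527 * 0.9473
I = 0.0499

0.0499


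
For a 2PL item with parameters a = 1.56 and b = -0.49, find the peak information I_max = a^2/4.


For 2PL, max info at theta = b = -0.49
I_max = a^2 / 4 = 1.56^2 / 4
= 2.4336 / 4
I_max = 0.6084

0.6084


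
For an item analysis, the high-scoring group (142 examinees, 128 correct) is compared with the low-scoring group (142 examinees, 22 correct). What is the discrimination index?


p_upper = 128/142 = 0.9014
p_lower = 22/142 = 0.1549
D = 0.9014 - 0.1549 = 0.7465

0.7465


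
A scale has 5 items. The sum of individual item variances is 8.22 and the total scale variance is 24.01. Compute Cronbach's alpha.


alpha = (k/(k-1)) * (1 - sum(si^2)/s_total^2)
= (5/4) * (1 - 8.22/24.01)
alpha = 0.8221

0.8221


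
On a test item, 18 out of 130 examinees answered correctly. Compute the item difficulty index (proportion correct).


Item difficulty p = number correct / total examinees
p = 18 / 130
p = 0.1385

0.1385


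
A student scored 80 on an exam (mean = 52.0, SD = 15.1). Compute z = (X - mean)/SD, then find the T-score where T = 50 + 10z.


z = (X - mean) / SD = (80 - 52.0) / 15.1
z = 28.0 / 15.1
z = 1.8543
T-score = T = 50 + 10z
Carry z at full precision (z = 28.0 / 15.1) into the conversion:
T-score = 50 + 10 * (28.0 / 15.1) = 50 + 280 / 15.1
T-score = 50 + 18.543
T-score = 68.543

68.543


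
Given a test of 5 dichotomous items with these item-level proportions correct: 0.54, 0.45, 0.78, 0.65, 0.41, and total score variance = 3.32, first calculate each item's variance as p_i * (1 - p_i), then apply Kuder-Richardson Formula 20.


For each item, compute p_i * q_i:
  Item 1: 0.54 * 0.46 = 0.2484
  Item 2: 0.45 * 0.55 = 0.2475
  Item 3: 0.78 * 0.22 = 0.1716
  Item 4: 0.65 * 0.35 = 0.2275
  Item 5: 0.41 * 0.59 = 0.2419
Sum(p_i * q_i) = 0.2484 + 0.2475 + 0.1716 + 0.2275 + 0.2419 = 1.1369
KR-20 = (k/(k-1)) * (1 - Sum(p_i*q_i) / Var_total)
= (5/4) * (1 - 1.1369/3.32)
= 1.25 * 0.6576
KR-20 = 0.822

0.822


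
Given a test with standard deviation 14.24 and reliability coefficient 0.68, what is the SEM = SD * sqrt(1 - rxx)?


SEM = SD * sqrt(1 - rxx)
SEM = 14.24 * sqrt(1 - 0.68)
SEM = 14.24 * sqrt(0.32) = 14.24 * 0.565685
SEM = 8.0554

8.0554


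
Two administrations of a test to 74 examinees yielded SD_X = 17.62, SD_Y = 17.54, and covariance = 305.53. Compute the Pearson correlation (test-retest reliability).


r = cov(X,Y) / (SD_X * SD_Y)
r = 305.53 / (17.62 * 17.54)
r = 305.53 / 309.0548
r = 0.9886

0.9886


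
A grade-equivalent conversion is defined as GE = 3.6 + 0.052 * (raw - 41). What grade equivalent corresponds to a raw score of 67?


raw - median = 67 - 41 = 26
slope * diff = 0.052 * 26 = 1.352
GE = 3.6 + 1.352
GE = 4.952

4.952


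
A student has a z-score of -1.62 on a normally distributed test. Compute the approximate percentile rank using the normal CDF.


CDF(z) = 0.5 * (1 + erf(z/sqrt(2)))
erf(-1.1455) = -0.8948
CDF = 0.0526
Percentile rank = 0.0526 * 100 = 5.26

5.26


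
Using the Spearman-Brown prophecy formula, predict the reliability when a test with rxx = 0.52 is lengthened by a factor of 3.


r_new = (n * rxx) / (1 + (n-1) * rxx)
r_new = (3 * 0.52) / (1 + 2 * 0.52)
r_new = 1.56 / 2.04
r_new = 0.7647

0.7647


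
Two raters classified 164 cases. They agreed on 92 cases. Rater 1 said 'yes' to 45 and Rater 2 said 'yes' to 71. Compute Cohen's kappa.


P_o = 92/164 = 0.560976
P_e = (45*71 + 119*93) / 26896 = 0.530265
kappa = (P_o - P_e) / (1 - P_e)
kappa = (0.560976 - 0.530265) / (1 - 0.530265)
kappa = 0.0654

0.0654


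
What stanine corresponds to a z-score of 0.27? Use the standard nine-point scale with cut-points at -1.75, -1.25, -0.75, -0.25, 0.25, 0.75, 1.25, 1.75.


Stanine boundaries: [-1.75, -1.25, -0.75, -0.25, 0.25, 0.75, 1.25, 1.75]
z = 0.27
Check each boundary:
  z >= -1.75 -> could be stanine 2
  z >= -1.25 -> could be stanine 3
  z >= -0.75 -> could be stanine 4
  z >= -0.25 -> could be stanine 5
  z >= 0.25 -> could be stanine 6
  z < 0.75
  z < 1.25
  z < 1.75
Highest qualifying boundary gives stanine = 6

6


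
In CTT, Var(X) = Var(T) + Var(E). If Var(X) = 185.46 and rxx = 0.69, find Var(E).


var_true = rxx * var_obs = 0.69 * 185.46 = 127.9674
var_error = var_obs - var_true
var_error = 185.46 - 127.9674
var_error = 57.4926

57.4926


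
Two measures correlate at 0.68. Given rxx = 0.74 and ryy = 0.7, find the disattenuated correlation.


r_corrected = rxy / sqrt(rxx * ryy)
= 0.68 / sqrt(0.74 * 0.7)
= 0.68 / sqrt(0.518)
= 0.68 / 0.719722
r_corrected = 0.9448

0.9448


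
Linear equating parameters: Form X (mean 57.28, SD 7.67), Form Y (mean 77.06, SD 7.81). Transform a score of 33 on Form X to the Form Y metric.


slope = SD_Y / SD_X = 7.81 / 7.67 ~ 1.0183
intercept = mean_Y - slope * mean_X = 77.06 - (7.81 / 7.67) * 57.28 ~ 18.7345
Y = slope * X + intercept. To avoid rounding drift from the rounded slope/intercept, evaluate the equivalent form Y = mean_Y + SD_Y * (X - mean_X) / SD_X at full precision:
Y = 77.06 + 7.81 * (33 - 57.28) / 7.67
Y = 77.06 - 7.81 * 24.28 / 7.67
Y = 77.06 - 189.6268 / 7.67
Y = 77.06 - 24.7232
Y = 52.3368

52.3368


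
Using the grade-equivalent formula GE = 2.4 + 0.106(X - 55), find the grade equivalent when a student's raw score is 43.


raw - median = 43 - 55 = -12
slope * diff = 0.106 * -12 = -1.272
GE = 2.4 + -1.272
GE = 1.128

1.128


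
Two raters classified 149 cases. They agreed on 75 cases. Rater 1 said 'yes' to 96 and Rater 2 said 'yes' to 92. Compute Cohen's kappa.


P_o = 75/149 = 0.503356
P_e = (96*92 + 53*57) / 22201 = 0.533895
kappa = (P_o - P_e) / (1 - P_e)
kappa = (0.503356 - 0.533895) / (1 - 0.533895)
kappa = -0.0655

-0.0655


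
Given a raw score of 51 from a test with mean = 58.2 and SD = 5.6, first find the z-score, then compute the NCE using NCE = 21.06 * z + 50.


z = (X - mean) / SD = (51 - 58.2) / 5.6
z = -7.2 / 5.6
z = -1.2857
NCE = NCE = 21.06z + 50
Carry z at full precision (z = -7.2 / 5.6) into the conversion:
NCE = 21.06 * (-7.2 / 5.6) + 50 = -151.632 / 5.6 + 50
NCE = -27.0771 + 50
NCE = 22.9229

22.9229


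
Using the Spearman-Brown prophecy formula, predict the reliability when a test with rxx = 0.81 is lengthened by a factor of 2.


r_new = (n * rxx) / (1 + (n-1) * rxx)
r_new = (2 * 0.81) / (1 + 1 * 0.81)
r_new = 1.62 / 1.81
r_new = 0.895

0.895


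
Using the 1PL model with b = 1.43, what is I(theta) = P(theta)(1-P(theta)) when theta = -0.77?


P = 1/(1+exp(-(-0.77-1.43))) = 0.0998
I = P*(1-P) = 0.0998 * 0.9002
I = 0.0898

0.0898


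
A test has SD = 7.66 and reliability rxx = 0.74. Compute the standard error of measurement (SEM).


SEM = SD * sqrt(1 - rxx)
SEM = 7.66 * sqrt(1 - 0.74)
SEM = 7.66 * sqrt(0.26) = 7.66 * 0.509902
SEM = 3.9058

3.9058


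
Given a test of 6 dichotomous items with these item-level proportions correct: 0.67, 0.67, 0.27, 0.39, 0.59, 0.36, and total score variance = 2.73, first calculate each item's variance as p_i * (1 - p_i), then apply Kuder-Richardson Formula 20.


For each item, compute p_i * q_i:
  Item 1: 0.67 * 0.33 = 0.2211
  Item 2: 0.67 * 0.33 = 0.2211
  Item 3: 0.27 * 0.73 = 0.1971
  Item 4: 0.39 * 0.61 = 0.2379
  Item 5: 0.59 * 0.41 = 0.2419
  Item 6: 0.36 * 0.64 = 0.2304
Sum(p_i * q_i) = 0.2211 + 0.2211 + 0.1971 + 0.2379 + 0.2419 + 0.2304 = 1.3495
KR-20 = (k/(k-1)) * (1 - Sum(p_i*q_i) / Var_total)
= (6/5) * (1 - 1.3495/2.73)
= 1.2 * 0.5057
KR-20 = 0.6068

0.6068


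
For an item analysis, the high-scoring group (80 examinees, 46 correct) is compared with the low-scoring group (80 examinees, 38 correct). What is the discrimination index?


p_upper = 46/80 = 0.575
p_lower = 38/80 = 0.475
D = 0.575 - 0.475 = 0.1

0.1


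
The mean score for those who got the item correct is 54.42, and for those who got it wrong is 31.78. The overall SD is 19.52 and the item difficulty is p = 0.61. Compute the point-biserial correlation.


q = 1 - p = 0.39
rpb = ((M1 - M0) / SD) * sqrt(p * q)
rpb = ((54.42 - 31.78) / 19.52) * sqrt(0.61 * 0.39)
rpb = 0.5657

0.5657


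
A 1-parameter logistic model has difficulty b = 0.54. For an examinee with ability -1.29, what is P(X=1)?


theta - b = -1.29 - 0.54 = -1.83
exp(-(theta - b)) = exp(1.83) = 6.2339
P = 1 / (1 + 6.2339)
P = 0.1382

0.1382


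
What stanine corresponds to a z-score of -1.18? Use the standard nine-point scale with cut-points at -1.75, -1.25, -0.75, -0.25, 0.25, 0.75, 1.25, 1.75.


Stanine boundaries: [-1.75, -1.25, -0.75, -0.25, 0.25, 0.75, 1.25, 1.75]
z = -1.18
Check each boundary:
  z >= -1.75 -> could be stanine 2
  z >= -1.25 -> could be stanine 3
  z < -0.75
  z < -0.25
  z < 0.25
  z < 0.75
  z < 1.25
  z < 1.75
Highest qualifying boundary gives stanine = 3

3
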